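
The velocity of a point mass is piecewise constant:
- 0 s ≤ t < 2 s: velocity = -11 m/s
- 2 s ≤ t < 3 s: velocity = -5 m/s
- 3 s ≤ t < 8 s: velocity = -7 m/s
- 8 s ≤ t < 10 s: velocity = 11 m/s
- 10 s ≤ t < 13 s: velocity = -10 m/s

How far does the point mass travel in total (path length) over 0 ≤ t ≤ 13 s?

114 m

Total distance travelled is ∫|v| dt — sum the magnitudes of each area piece.
0–2 s: |-11| × 2 = 22 m
2–3 s: |-5| × 1 = 5 m
3–8 s: |-7| × 5 = 35 m
8–10 s: |11| × 2 = 22 m
10–13 s: |-10| × 3 = 30 m
Total distance = 114 m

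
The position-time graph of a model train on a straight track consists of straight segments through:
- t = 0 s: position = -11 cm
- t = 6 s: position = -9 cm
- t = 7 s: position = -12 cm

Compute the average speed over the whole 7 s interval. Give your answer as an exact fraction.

5/7 cm/s

Average speed = (total path length)/(elapsed time); on a piecewise-linear x-t graph the path length is Σ|Δx|.
0–6 s: |Δx| = |-9 − -11| = 2 cm
6–7 s: |Δx| = |-12 − -9| = 3 cm
Total path = 5 cm; average speed = 5/7 = 5/7 cm/s.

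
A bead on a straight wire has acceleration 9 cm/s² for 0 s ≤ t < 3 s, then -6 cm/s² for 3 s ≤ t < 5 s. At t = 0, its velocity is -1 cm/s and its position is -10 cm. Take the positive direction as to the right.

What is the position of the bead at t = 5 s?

67.5 cm

On each constant-a segment, Δv = aΔt and Δx = v₀Δt + ½aΔt²; chain segment to segment.
0–3 s: v starts -1 cm/s; Δx = -1·3 + ½·9·3² = 37.5 cm; v ends 26 cm/s.
3–5 s: v starts 26 cm/s; Δx = 26·2 + ½·-6·2² = 40 cm; v ends 14 cm/s.
x(5) = -10 + Σ Δx = 67.5 cm.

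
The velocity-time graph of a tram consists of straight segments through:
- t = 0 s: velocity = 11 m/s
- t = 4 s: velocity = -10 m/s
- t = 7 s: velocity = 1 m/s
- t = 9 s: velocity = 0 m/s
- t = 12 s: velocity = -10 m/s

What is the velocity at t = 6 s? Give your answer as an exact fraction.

On 4–7 s the graph is linear from -10 to 1 m/s: v(6) = -10 + (1 − -10)·(6 − 4)/(7 − 4) = -8/3 m/s.

-8/3 m/s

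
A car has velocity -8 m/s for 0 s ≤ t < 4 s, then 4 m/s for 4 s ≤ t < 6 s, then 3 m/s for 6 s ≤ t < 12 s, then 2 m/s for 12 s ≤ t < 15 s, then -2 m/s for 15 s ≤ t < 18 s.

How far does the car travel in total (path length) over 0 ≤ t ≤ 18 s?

70 m

Distance (not displacement) is the total path length: add the absolute areas under v-t.
0–4 s: |-8| × 4 = 32 m
4–6 s: |4| × 2 = 8 m
6–12 s: |3| × 6 = 18 m
12–15 s: |2| × 3 = 6 m
15–18 s: |-2| × 3 = 6 m
Total distance = 70 m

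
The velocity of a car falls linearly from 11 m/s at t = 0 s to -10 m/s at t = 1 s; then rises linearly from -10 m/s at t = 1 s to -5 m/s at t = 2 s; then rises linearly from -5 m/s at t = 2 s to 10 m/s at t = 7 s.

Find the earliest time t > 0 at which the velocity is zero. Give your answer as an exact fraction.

v changes sign on 0–1 s (from 11 to -10); the graph is linear there, so v = 0 at t = 0 + (-11)·(1 − 0)/(-10 − 11) = 11/21 s.

t = 11/21 s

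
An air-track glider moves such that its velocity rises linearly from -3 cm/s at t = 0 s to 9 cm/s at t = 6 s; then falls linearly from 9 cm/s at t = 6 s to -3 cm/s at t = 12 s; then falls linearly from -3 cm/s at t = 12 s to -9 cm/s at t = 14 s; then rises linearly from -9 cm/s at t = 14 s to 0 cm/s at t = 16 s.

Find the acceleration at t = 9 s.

Acceleration is the slope of the v-t graph on 6–12 s: (-3 − 9)/(12 − 6) = -2 cm/s².

-2 cm/s²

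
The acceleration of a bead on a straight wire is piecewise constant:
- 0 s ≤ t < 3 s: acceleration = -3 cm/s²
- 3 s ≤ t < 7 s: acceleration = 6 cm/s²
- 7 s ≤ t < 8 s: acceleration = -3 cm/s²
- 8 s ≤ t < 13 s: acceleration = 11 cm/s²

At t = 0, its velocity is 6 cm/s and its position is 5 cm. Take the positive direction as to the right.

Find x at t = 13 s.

292.5 cm

On each constant-a segment, Δv = aΔt and Δx = v₀Δt + ½aΔt²; chain segment to segment.
0–3 s: v starts 6 cm/s; Δx = 6·3 + ½·-3·3² = 4.5 cm; v ends -3 cm/s.
3–7 s: v starts -3 cm/s; Δx = -3·4 + ½·6·4² = 36 cm; v ends 21 cm/s.
7–8 s: v starts 21 cm/s; Δx = 21·1 + ½·-3·1² = 19.5 cm; v ends 18 cm/s.
8–13 s: v starts 18 cm/s; Δx = 18·5 + ½·11·5² = 227.5 cm; v ends 73 cm/s.
x(13) = 5 + Σ Δx = 292.5 cm.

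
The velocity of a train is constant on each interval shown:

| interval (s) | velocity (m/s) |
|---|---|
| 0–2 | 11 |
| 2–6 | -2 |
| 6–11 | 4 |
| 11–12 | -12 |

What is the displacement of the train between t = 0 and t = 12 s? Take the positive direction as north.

22 m

Net displacement equals the area under the velocity-time graph (areas below the axis count negative).
0–2 s: 11 × 2 = 22 m
2–6 s: -2 × 4 = -8 m
6–11 s: 4 × 5 = 20 m
11–12 s: -12 × 1 = -12 m
Net displacement = 22 m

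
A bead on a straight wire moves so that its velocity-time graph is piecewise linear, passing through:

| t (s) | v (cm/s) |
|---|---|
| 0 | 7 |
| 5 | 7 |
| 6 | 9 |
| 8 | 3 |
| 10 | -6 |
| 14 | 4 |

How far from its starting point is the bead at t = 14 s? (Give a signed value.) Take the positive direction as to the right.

Net displacement equals the area under the velocity-time graph (areas below the axis count negative).
0–5 s: 7 × 5 = 35 cm
5–6 s: ½(7 + 9)(1) = 8 cm
6–8 s: ½(9 + 3)(2) = 12 cm
8–10 s: ½(3 + -6)(2) = -3 cm
10–14 s: ½(-6 + 4)(4) = -4 cm
Net displacement = 48 cm

48 cm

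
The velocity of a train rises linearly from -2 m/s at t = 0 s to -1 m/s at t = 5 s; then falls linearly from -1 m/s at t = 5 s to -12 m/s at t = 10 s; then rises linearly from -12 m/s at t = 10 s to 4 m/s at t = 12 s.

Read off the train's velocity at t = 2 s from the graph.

-1.6 m/s

On 0–5 s the graph is linear from -2 to -1 m/s: v(2) = -2 + (-1 − -2)·(2 − 0)/(5 − 0) = -1.6 m/s.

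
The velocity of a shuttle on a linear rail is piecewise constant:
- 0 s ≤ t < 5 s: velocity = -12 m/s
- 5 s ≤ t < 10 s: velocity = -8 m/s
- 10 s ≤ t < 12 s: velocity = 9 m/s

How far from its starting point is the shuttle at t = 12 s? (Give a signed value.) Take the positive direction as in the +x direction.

Net displacement equals the area under the velocity-time graph (areas below the axis count negative).
0–5 s: -12 × 5 = -60 m
5–10 s: -8 × 5 = -40 m
10–12 s: 9 × 2 = 18 m
Net displacement = -82 m

-82 m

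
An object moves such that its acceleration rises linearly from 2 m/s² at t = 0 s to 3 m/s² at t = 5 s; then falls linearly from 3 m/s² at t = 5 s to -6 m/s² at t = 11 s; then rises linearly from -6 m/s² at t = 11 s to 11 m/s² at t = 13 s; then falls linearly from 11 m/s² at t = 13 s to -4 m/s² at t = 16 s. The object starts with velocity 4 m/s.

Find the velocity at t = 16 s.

23 m/s

Δv equals the area under the a-t graph; then v = v₀ + Δv.
0–5 s: ½(2 + 3)(5) = 12.5 m/s
5–11 s: ½(3 + -6)(6) = -9 m/s
11–13 s: ½(-6 + 11)(2) = 5 m/s
13–16 s: ½(11 + -4)(3) = 10.5 m/s
Δv = 19 m/s, so v(16) = 4 + (19) = 23 m/s.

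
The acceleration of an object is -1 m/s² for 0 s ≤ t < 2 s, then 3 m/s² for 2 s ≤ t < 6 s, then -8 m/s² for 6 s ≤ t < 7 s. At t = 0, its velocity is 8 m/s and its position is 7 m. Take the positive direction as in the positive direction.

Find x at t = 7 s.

On each constant-a segment, Δv = aΔt and Δx = v₀Δt + ½aΔt²; chain segment to segment.
0–2 s: v starts 8 m/s; Δx = 8·2 + ½·-1·2² = 14 m; v ends 6 m/s.
2–6 s: v starts 6 m/s; Δx = 6·4 + ½·3·4² = 48 m; v ends 18 m/s.
6–7 s: v starts 18 m/s; Δx = 18·1 + ½·-8·1² = 14 m; v ends 10 m/s.
x(7) = 7 + Σ Δx = 83 m.

83 m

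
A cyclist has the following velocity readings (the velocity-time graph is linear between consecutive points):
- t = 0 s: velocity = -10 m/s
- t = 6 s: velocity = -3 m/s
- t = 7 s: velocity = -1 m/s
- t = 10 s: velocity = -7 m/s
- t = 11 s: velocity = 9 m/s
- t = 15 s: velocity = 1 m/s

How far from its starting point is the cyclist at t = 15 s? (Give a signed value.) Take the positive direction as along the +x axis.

-32 m

Displacement is the signed area under the v-t curve.
0–6 s: ½(-10 + -3)(6) = -39 m
6–7 s: ½(-3 + -1)(1) = -2 m
7–10 s: ½(-1 + -7)(3) = -12 m
10–11 s: ½(-7 + 9)(1) = 1 m
11–15 s: ½(9 + 1)(4) = 20 m
Net displacement = -32 m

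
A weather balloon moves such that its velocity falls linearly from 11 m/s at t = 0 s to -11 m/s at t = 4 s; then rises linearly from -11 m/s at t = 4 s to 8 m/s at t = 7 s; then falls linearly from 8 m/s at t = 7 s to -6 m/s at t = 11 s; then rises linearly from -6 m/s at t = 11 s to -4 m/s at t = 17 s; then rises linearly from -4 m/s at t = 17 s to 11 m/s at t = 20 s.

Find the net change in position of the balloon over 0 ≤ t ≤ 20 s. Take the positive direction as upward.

-20 m

Net displacement equals the area under the velocity-time graph (areas below the axis count negative).
0–4 s: ½(11 + -11)(4) = 0 m
4–7 s: ½(-11 + 8)(3) = -4.5 m
7–11 s: ½(8 + -6)(4) = 4 m
11–17 s: ½(-6 + -4)(6) = -30 m
17–20 s: ½(-4 + 11)(3) = 10.5 m
Net displacement = -20 m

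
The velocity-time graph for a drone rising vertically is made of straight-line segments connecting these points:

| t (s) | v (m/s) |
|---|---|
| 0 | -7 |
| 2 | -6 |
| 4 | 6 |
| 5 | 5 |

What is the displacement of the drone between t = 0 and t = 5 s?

Net displacement equals the area under the velocity-time graph (areas below the axis count negative).
0–2 s: ½(-7 + -6)(2) = -13 m
2–4 s: ½(-6 + 6)(2) = 0 m
4–5 s: ½(6 + 5)(1) = 5.5 m
Net displacement = -7.5 m

-7.5 m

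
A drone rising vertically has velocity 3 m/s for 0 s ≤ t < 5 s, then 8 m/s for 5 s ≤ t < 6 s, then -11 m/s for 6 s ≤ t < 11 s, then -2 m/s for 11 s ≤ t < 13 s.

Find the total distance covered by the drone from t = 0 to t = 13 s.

Total distance travelled is ∫|v| dt — sum the magnitudes of each area piece.
0–5 s: |3| × 5 = 15 m
5–6 s: |8| × 1 = 8 m
6–11 s: |-11| × 5 = 55 m
11–13 s: |-2| × 2 = 4 m
Total distance = 82 m

82 m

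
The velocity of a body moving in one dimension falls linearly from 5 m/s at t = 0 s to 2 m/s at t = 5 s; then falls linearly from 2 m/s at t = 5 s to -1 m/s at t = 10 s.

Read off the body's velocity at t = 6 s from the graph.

On 5–10 s the graph is linear from 2 to -1 m/s: v(6) = 2 + (-1 − 2)·(6 − 5)/(10 − 5) = 1.4 m/s.

1.4 m/s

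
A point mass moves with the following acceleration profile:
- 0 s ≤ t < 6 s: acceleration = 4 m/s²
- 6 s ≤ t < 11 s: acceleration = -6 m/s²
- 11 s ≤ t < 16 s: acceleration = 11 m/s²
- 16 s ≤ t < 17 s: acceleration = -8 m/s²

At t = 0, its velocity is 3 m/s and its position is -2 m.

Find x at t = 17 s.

On each constant-a segment, Δv = aΔt and Δx = v₀Δt + ½aΔt²; chain segment to segment.
0–6 s: v starts 3 m/s; Δx = 3·6 + ½·4·6² = 90 m; v ends 27 m/s.
6–11 s: v starts 27 m/s; Δx = 27·5 + ½·-6·5² = 60 m; v ends -3 m/s.
11–16 s: v starts -3 m/s; Δx = -3·5 + ½·11·5² = 122.5 m; v ends 52 m/s.
16–17 s: v starts 52 m/s; Δx = 52·1 + ½·-8·1² = 48 m; v ends 44 m/s.
x(17) = -2 + Σ Δx = 318.5 m.

318.5 m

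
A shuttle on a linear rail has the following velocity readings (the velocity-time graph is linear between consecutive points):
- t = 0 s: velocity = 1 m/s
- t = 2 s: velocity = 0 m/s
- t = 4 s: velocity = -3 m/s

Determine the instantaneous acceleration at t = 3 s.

-1.5 m/s²

Acceleration is the slope of the v-t graph on 2–4 s: (-3 − 0)/(4 − 2) = -1.5 m/s².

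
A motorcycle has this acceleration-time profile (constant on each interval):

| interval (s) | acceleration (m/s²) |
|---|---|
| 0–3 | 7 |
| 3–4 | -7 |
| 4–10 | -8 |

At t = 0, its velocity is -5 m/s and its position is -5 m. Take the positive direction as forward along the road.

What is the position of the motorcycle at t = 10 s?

-66 m

On each constant-a segment, Δv = aΔt and Δx = v₀Δt + ½aΔt²; chain segment to segment.
0–3 s: v starts -5 m/s; Δx = -5·3 + ½·7·3² = 16.5 m; v ends 16 m/s.
3–4 s: v starts 16 m/s; Δx = 16·1 + ½·-7·1² = 12.5 m; v ends 9 m/s.
4–10 s: v starts 9 m/s; Δx = 9·6 + ½·-8·6² = -90 m; v ends -39 m/s.
x(10) = -5 + Σ Δx = -66 m.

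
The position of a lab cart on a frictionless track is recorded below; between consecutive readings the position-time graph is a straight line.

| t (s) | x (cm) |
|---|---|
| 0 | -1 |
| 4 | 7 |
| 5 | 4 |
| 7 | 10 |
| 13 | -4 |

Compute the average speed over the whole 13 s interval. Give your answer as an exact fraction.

Average speed = (total path length)/(elapsed time); on a piecewise-linear x-t graph the path length is Σ|Δx|.
0–4 s: |Δx| = |7 − -1| = 8 cm
4–5 s: |Δx| = |4 − 7| = 3 cm
5–7 s: |Δx| = |10 − 4| = 6 cm
7–13 s: |Δx| = |-4 − 10| = 14 cm
Total path = 31 cm; average speed = 31/13 = 31/13 cm/s.

31/13 cm/s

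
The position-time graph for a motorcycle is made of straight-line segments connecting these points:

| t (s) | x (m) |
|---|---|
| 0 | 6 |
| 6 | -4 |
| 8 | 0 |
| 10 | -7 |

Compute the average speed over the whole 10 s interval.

Average speed = (total path length)/(elapsed time); on a piecewise-linear x-t graph the path length is Σ|Δx|.
0–6 s: |Δx| = |-4 − 6| = 10 m
6–8 s: |Δx| = |0 − -4| = 4 m
8–10 s: |Δx| = |-7 − 0| = 7 m
Total path = 21 m; average speed = 21/10 = 2.1 m/s.

2.1 m/s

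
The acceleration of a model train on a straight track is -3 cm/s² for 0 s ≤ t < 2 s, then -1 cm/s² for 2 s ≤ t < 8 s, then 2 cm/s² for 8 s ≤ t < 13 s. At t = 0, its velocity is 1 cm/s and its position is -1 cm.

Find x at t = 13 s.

-83 cm

On each constant-a segment, Δv = aΔt and Δx = v₀Δt + ½aΔt²; chain segment to segment.
0–2 s: v starts 1 cm/s; Δx = 1·2 + ½·-3·2² = -4 cm; v ends -5 cm/s.
2–8 s: v starts -5 cm/s; Δx = -5·6 + ½·-1·6² = -48 cm; v ends -11 cm/s.
8–13 s: v starts -11 cm/s; Δx = -11·5 + ½·2·5² = -30 cm; v ends -1 cm/s.
x(13) = -1 + Σ Δx = -83 cm.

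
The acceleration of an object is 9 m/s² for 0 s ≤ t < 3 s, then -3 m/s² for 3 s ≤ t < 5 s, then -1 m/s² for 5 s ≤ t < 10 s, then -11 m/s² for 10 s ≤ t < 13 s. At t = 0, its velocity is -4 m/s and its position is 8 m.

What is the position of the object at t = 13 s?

135.5 m

On each constant-a segment, Δv = aΔt and Δx = v₀Δt + ½aΔt²; chain segment to segment.
0–3 s: v starts -4 m/s; Δx = -4·3 + ½·9·3² = 28.5 m; v ends 23 m/s.
3–5 s: v starts 23 m/s; Δx = 23·2 + ½·-3·2² = 40 m; v ends 17 m/s.
5–10 s: v starts 17 m/s; Δx = 17·5 + ½·-1·5² = 72.5 m; v ends 12 m/s.
10–13 s: v starts 12 m/s; Δx = 12·3 + ½·-11·3² = -13.5 m; v ends -21 m/s.
x(13) = 8 + Σ Δx = 135.5 m.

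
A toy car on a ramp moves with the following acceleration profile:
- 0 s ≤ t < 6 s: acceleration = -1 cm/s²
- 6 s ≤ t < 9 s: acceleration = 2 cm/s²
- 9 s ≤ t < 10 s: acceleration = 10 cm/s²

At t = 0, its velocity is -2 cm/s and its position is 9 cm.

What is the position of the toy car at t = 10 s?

-33 cm

On each constant-a segment, Δv = aΔt and Δx = v₀Δt + ½aΔt²; chain segment to segment.
0–6 s: v starts -2 cm/s; Δx = -2·6 + ½·-1·6² = -30 cm; v ends -8 cm/s.
6–9 s: v starts -8 cm/s; Δx = -8·3 + ½·2·3² = -15 cm; v ends -2 cm/s.
9–10 s: v starts -2 cm/s; Δx = -2·1 + ½·10·1² = 3 cm; v ends 8 cm/s.
x(10) = 9 + Σ Δx = -33 cm.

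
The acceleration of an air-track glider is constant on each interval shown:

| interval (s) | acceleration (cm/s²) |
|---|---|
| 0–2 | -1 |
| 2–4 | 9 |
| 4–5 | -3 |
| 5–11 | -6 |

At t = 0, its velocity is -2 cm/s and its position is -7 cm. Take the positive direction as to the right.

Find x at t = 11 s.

-32.5 cm

On each constant-a segment, Δv = aΔt and Δx = v₀Δt + ½aΔt²; chain segment to segment.
0–2 s: v starts -2 cm/s; Δx = -2·2 + ½·-1·2² = -6 cm; v ends -4 cm/s.
2–4 s: v starts -4 cm/s; Δx = -4·2 + ½·9·2² = 10 cm; v ends 14 cm/s.
4–5 s: v starts 14 cm/s; Δx = 14·1 + ½·-3·1² = 12.5 cm; v ends 11 cm/s.
5–11 s: v starts 11 cm/s; Δx = 11·6 + ½·-6·6² = -42 cm; v ends -25 cm/s.
x(11) = -7 + Σ Δx = -32.5 cm.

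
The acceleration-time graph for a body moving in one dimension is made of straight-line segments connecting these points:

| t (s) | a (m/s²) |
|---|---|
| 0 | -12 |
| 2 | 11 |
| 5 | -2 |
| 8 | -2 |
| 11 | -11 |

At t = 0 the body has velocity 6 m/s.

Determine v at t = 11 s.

-7 m/s

Δv equals the area under the a-t graph; then v = v₀ + Δv.
0–2 s: ½(-12 + 11)(2) = -1 m/s
2–5 s: ½(11 + -2)(3) = 13.5 m/s
5–8 s: -2 × 3 = -6 m/s
8–11 s: ½(-2 + -11)(3) = -19.5 m/s
Δv = -13 m/s, so v(11) = 6 + (-13) = -7 m/s.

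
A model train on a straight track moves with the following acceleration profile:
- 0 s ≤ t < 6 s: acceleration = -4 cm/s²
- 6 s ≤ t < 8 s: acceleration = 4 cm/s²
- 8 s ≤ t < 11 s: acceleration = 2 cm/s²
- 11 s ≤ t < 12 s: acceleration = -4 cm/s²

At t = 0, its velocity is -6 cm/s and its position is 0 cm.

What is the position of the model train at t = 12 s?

On each constant-a segment, Δv = aΔt and Δx = v₀Δt + ½aΔt²; chain segment to segment.
0–6 s: v starts -6 cm/s; Δx = -6·6 + ½·-4·6² = -108 cm; v ends -30 cm/s.
6–8 s: v starts -30 cm/s; Δx = -30·2 + ½·4·2² = -52 cm; v ends -22 cm/s.
8–11 s: v starts -22 cm/s; Δx = -22·3 + ½·2·3² = -57 cm; v ends -16 cm/s.
11–12 s: v starts -16 cm/s; Δx = -16·1 + ½·-4·1² = -18 cm; v ends -20 cm/s.
x(12) = 0 + Σ Δx = -235 cm.

-235 cm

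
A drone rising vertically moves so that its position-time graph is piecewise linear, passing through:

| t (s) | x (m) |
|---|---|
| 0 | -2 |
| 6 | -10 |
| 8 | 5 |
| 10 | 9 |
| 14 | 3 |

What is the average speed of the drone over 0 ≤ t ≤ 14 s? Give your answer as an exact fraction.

Average speed = (total path length)/(elapsed time); on a piecewise-linear x-t graph the path length is Σ|Δx|.
0–6 s: |Δx| = |-10 − -2| = 8 m
6–8 s: |Δx| = |5 − -10| = 15 m
8–10 s: |Δx| = |9 − 5| = 4 m
10–14 s: |Δx| = |3 − 9| = 6 m
Total path = 33 m; average speed = 33/14 = 33/14 m/s.

33/14 m/s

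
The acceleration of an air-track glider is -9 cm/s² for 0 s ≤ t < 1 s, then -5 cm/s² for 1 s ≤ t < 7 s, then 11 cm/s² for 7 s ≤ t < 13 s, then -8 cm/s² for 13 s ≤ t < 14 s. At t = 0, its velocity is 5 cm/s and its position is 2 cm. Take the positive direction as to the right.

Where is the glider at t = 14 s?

-89.5 cm

On each constant-a segment, Δv = aΔt and Δx = v₀Δt + ½aΔt²; chain segment to segment.
0–1 s: v starts 5 cm/s; Δx = 5·1 + ½·-9·1² = 0.5 cm; v ends -4 cm/s.
1–7 s: v starts -4 cm/s; Δx = -4·6 + ½·-5·6² = -114 cm; v ends -34 cm/s.
7–13 s: v starts -34 cm/s; Δx = -34·6 + ½·11·6² = -6 cm; v ends 32 cm/s.
13–14 s: v starts 32 cm/s; Δx = 32·1 + ½·-8·1² = 28 cm; v ends 24 cm/s.
x(14) = 2 + Σ Δx = -89.5 cm.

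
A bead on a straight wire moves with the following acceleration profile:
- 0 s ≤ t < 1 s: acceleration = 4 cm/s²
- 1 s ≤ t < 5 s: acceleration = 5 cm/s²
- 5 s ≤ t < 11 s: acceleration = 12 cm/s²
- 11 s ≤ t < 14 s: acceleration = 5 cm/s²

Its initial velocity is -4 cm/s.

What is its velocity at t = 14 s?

107 cm/s

Δv equals the area under the a-t graph; then v = v₀ + Δv.
0–1 s: 4 × 1 = 4 cm/s
1–5 s: 5 × 4 = 20 cm/s
5–11 s: 12 × 6 = 72 cm/s
11–14 s: 5 × 3 = 15 cm/s
Δv = 111 cm/s, so v(14) = -4 + (111) = 107 cm/s.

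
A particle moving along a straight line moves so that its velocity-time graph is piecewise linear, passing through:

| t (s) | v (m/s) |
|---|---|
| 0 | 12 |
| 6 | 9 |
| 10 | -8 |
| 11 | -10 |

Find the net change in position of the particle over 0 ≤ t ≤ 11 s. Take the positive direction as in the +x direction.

Net displacement equals the area under the velocity-time graph (areas below the axis count negative).
0–6 s: ½(12 + 9)(6) = 63 m
6–10 s: ½(9 + -8)(4) = 2 m
10–11 s: ½(-8 + -10)(1) = -9 m
Net displacement = 56 m

56 m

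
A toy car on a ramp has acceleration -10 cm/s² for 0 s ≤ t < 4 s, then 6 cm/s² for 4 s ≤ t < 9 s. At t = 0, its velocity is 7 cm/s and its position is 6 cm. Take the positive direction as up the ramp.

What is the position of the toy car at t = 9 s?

-136 cm

On each constant-a segment, Δv = aΔt and Δx = v₀Δt + ½aΔt²; chain segment to segment.
0–4 s: v starts 7 cm/s; Δx = 7·4 + ½·-10·4² = -52 cm; v ends -33 cm/s.
4–9 s: v starts -33 cm/s; Δx = -33·5 + ½·6·5² = -90 cm; v ends -3 cm/s.
x(9) = 6 + Σ Δx = -136 cm.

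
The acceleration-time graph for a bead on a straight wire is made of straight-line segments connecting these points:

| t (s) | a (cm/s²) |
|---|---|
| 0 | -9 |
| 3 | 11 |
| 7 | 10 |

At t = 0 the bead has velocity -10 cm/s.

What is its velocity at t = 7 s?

35 cm/s

Δv equals the area under the a-t graph; then v = v₀ + Δv.
0–3 s: ½(-9 + 11)(3) = 3 cm/s
3–7 s: ½(11 + 10)(4) = 42 cm/s
Δv = 45 cm/s, so v(7) = -10 + (45) = 35 cm/s.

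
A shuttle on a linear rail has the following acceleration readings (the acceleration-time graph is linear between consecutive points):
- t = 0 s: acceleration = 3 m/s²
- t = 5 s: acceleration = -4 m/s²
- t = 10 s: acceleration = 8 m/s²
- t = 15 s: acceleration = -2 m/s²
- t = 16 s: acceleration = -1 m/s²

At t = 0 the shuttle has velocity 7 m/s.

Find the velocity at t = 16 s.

28 m/s

Δv equals the area under the a-t graph; then v = v₀ + Δv.
0–5 s: ½(3 + -4)(5) = -2.5 m/s
5–10 s: ½(-4 + 8)(5) = 10 m/s
10–15 s: ½(8 + -2)(5) = 15 m/s
15–16 s: ½(-2 + -1)(1) = -1.5 m/s
Δv = 21 m/s, so v(16) = 7 + (21) = 28 m/s.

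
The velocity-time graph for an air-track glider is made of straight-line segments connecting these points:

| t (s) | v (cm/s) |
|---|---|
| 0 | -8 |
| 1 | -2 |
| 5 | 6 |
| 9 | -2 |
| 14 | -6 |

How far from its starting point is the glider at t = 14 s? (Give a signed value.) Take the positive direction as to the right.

Net displacement equals the area under the velocity-time graph (areas below the axis count negative).
0–1 s: ½(-8 + -2)(1) = -5 cm
1–5 s: ½(-2 + 6)(4) = 8 cm
5–9 s: ½(6 + -2)(4) = 8 cm
9–14 s: ½(-2 + -6)(5) = -20 cm
Net displacement = -9 cm

-9 cm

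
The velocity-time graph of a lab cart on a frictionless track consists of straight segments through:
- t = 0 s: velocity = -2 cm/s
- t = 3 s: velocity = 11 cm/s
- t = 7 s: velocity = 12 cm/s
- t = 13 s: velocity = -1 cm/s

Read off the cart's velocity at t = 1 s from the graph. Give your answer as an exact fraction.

On 0–3 s the graph is linear from -2 to 11 cm/s: v(1) = -2 + (11 − -2)·(1 − 0)/(3 − 0) = 7/3 cm/s.

7/3 cm/s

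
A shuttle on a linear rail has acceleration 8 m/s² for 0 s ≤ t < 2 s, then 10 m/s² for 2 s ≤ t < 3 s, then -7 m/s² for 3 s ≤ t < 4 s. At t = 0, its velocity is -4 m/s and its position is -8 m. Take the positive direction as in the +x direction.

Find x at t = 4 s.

35.5 m

On each constant-a segment, Δv = aΔt and Δx = v₀Δt + ½aΔt²; chain segment to segment.
0–2 s: v starts -4 m/s; Δx = -4·2 + ½·8·2² = 8 m; v ends 12 m/s.
2–3 s: v starts 12 m/s; Δx = 12·1 + ½·10·1² = 17 m; v ends 22 m/s.
3–4 s: v starts 22 m/s; Δx = 22·1 + ½·-7·1² = 18.5 m; v ends 15 m/s.
x(4) = -8 + Σ Δx = 35.5 m.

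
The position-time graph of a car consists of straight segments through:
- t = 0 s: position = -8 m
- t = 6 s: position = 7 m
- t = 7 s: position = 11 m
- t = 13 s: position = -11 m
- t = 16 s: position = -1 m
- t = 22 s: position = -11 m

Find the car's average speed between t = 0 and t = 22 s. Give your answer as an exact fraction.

61/22 m/s

Average speed = (total path length)/(elapsed time); on a piecewise-linear x-t graph the path length is Σ|Δx|.
0–6 s: |Δx| = |7 − -8| = 15 m
6–7 s: |Δx| = |11 − 7| = 4 m
7–13 s: |Δx| = |-11 − 11| = 22 m
13–16 s: |Δx| = |-1 − -11| = 10 m
16–22 s: |Δx| = |-11 − -1| = 10 m
Total path = 61 m; average speed = 61/22 = 61/22 m/s.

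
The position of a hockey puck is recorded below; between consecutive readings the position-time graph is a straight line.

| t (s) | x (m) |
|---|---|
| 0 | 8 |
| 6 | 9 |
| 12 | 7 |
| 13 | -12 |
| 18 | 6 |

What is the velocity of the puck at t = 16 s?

3.6 m/s

Velocity is the slope of the x-t graph on 13–18 s: (6 − -12)/(18 − 13) = 3.6 m/s.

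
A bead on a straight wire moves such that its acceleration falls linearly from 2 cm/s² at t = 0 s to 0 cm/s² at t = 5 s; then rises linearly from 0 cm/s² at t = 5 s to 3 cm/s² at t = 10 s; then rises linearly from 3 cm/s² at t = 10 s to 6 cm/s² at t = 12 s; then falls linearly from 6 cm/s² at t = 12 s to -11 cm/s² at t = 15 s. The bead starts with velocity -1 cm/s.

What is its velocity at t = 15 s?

Δv equals the area under the a-t graph; then v = v₀ + Δv.
0–5 s: ½(2 + 0)(5) = 5 cm/s
5–10 s: ½(0 + 3)(5) = 7.5 cm/s
10–12 s: ½(3 + 6)(2) = 9 cm/s
12–15 s: ½(6 + -11)(3) = -7.5 cm/s
Δv = 14 cm/s, so v(15) = -1 + (14) = 13 cm/s.

13 cm/s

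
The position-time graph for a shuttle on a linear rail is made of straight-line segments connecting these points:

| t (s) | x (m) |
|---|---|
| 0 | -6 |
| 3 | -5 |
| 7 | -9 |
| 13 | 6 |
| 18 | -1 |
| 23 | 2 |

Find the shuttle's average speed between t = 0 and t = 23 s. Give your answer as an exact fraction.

30/23 m/s

Average speed = (total path length)/(elapsed time); on a piecewise-linear x-t graph the path length is Σ|Δx|.
0–3 s: |Δx| = |-5 − -6| = 1 m
3–7 s: |Δx| = |-9 − -5| = 4 m
7–13 s: |Δx| = |6 − -9| = 15 m
13–18 s: |Δx| = |-1 − 6| = 7 m
18–23 s: |Δx| = |2 − -1| = 3 m
Total path = 30 m; average speed = 30/23 = 30/23 m/s.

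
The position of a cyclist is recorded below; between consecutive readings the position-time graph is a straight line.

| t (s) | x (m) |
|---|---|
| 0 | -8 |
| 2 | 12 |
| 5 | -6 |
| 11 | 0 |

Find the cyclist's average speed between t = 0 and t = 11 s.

Average speed = (total path length)/(elapsed time); on a piecewise-linear x-t graph the path length is Σ|Δx|.
0–2 s: |Δx| = |12 − -8| = 20 m
2–5 s: |Δx| = |-6 − 12| = 18 m
5–11 s: |Δx| = |0 − -6| = 6 m
Total path = 44 m; average speed = 44/11 = 4 m/s.

4 m/s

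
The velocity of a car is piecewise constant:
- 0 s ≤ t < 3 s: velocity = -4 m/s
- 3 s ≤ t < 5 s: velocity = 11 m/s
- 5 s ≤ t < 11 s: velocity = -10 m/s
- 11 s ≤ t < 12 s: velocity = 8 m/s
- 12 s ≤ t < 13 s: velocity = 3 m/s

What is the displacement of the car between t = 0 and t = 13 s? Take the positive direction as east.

-39 m

Displacement is the signed area under the v-t curve.
0–3 s: -4 × 3 = -12 m
3–5 s: 11 × 2 = 22 m
5–11 s: -10 × 6 = -60 m
11–12 s: 8 × 1 = 8 m
12–13 s: 3 × 1 = 3 m
Net displacement = -39 m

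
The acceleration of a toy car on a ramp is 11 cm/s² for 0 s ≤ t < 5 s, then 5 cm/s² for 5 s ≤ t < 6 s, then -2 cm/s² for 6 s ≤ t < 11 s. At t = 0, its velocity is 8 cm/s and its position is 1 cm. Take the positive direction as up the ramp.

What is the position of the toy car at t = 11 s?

On each constant-a segment, Δv = aΔt and Δx = v₀Δt + ½aΔt²; chain segment to segment.
0–5 s: v starts 8 cm/s; Δx = 8·5 + ½·11·5² = 177.5 cm; v ends 63 cm/s.
5–6 s: v starts 63 cm/s; Δx = 63·1 + ½·5·1² = 65.5 cm; v ends 68 cm/s.
6–11 s: v starts 68 cm/s; Δx = 68·5 + ½·-2·5² = 315 cm; v ends 58 cm/s.
x(11) = 1 + Σ Δx = 559 cm.

559 cm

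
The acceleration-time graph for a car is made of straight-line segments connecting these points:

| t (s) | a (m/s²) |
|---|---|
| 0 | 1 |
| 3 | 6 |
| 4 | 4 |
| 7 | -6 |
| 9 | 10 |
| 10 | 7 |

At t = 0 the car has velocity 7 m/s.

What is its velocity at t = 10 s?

32 m/s

Δv equals the area under the a-t graph; then v = v₀ + Δv.
0–3 s: ½(1 + 6)(3) = 10.5 m/s
3–4 s: ½(6 + 4)(1) = 5 m/s
4–7 s: ½(4 + -6)(3) = -3 m/s
7–9 s: ½(-6 + 10)(2) = 4 m/s
9–10 s: ½(10 + 7)(1) = 8.5 m/s
Δv = 25 m/s, so v(10) = 7 + (25) = 32 m/s.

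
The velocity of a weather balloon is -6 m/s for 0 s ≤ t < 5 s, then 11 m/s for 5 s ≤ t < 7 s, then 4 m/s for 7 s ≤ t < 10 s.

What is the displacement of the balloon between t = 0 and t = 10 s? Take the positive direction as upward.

Net displacement equals the area under the velocity-time graph (areas below the axis count negative).
0–5 s: -6 × 5 = -30 m
5–7 s: 11 × 2 = 22 m
7–10 s: 4 × 3 = 12 m
Net displacement = 4 m

4 m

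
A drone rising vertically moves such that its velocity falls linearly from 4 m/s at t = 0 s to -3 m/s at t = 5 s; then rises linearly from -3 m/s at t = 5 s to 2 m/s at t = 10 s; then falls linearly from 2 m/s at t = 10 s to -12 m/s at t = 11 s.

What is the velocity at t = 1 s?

On 0–5 s the graph is linear from 4 to -3 m/s: v(1) = 4 + (-3 − 4)·(1 − 0)/(5 − 0) = 2.6 m/s.

2.6 m/s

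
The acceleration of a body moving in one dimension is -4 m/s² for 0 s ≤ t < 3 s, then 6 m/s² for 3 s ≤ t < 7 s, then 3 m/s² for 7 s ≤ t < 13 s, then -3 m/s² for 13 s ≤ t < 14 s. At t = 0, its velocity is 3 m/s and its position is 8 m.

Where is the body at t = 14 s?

On each constant-a segment, Δv = aΔt and Δx = v₀Δt + ½aΔt²; chain segment to segment.
0–3 s: v starts 3 m/s; Δx = 3·3 + ½·-4·3² = -9 m; v ends -9 m/s.
3–7 s: v starts -9 m/s; Δx = -9·4 + ½·6·4² = 12 m; v ends 15 m/s.
7–13 s: v starts 15 m/s; Δx = 15·6 + ½·3·6² = 144 m; v ends 33 m/s.
13–14 s: v starts 33 m/s; Δx = 33·1 + ½·-3·1² = 31.5 m; v ends 30 m/s.
x(14) = 8 + Σ Δx = 186.5 m.

186.5 m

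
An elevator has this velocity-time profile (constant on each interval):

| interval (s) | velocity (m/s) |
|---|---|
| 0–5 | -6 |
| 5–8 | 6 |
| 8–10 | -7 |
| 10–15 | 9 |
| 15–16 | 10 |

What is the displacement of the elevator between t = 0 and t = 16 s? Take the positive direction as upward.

Net displacement equals the area under the velocity-time graph (areas below the axis count negative).
0–5 s: -6 × 5 = -30 m
5–8 s: 6 × 3 = 18 m
8–10 s: -7 × 2 = -14 m
10–15 s: 9 × 5 = 45 m
15–16 s: 10 × 1 = 10 m
Net displacement = 29 m

29 m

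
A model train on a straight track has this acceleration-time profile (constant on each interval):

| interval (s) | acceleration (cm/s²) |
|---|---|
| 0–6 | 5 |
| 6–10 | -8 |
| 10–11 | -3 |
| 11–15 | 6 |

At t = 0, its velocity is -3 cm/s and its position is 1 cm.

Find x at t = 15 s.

126.5 cm

On each constant-a segment, Δv = aΔt and Δx = v₀Δt + ½aΔt²; chain segment to segment.
0–6 s: v starts -3 cm/s; Δx = -3·6 + ½·5·6² = 72 cm; v ends 27 cm/s.
6–10 s: v starts 27 cm/s; Δx = 27·4 + ½·-8·4² = 44 cm; v ends -5 cm/s.
10–11 s: v starts -5 cm/s; Δx = -5·1 + ½·-3·1² = -6.5 cm; v ends -8 cm/s.
11–15 s: v starts -8 cm/s; Δx = -8·4 + ½·6·4² = 16 cm; v ends 16 cm/s.
x(15) = 1 + Σ Δx = 126.5 cm.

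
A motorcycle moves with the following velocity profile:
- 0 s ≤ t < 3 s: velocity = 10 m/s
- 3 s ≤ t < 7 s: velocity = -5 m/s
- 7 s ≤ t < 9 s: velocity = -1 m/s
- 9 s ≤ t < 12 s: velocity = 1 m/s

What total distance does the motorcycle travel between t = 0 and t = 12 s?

Distance (not displacement) is the total path length: add the absolute areas under v-t.
0–3 s: |10| × 3 = 30 m
3–7 s: |-5| × 4 = 20 m
7–9 s: |-1| × 2 = 2 m
9–12 s: |1| × 3 = 3 m
Total distance = 55 m

55 m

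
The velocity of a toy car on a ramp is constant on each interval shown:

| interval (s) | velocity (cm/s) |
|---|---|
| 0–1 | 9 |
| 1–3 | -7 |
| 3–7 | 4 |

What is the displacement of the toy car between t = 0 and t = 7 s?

11 cm

Net displacement equals the area under the velocity-time graph (areas below the axis count negative).
0–1 s: 9 × 1 = 9 cm
1–3 s: -7 × 2 = -14 cm
3–7 s: 4 × 4 = 16 cm
Net displacement = 11 cm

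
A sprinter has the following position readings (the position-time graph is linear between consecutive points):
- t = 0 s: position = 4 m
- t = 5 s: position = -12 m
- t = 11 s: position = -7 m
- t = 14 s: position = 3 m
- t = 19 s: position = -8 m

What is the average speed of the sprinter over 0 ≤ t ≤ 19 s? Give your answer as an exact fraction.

42/19 m/s

Average speed = (total path length)/(elapsed time); on a piecewise-linear x-t graph the path length is Σ|Δx|.
0–5 s: |Δx| = |-12 − 4| = 16 m
5–11 s: |Δx| = |-7 − -12| = 5 m
11–14 s: |Δx| = |3 − -7| = 10 m
14–19 s: |Δx| = |-8 − 3| = 11 m
Total path = 42 m; average speed = 42/19 = 42/19 m/s.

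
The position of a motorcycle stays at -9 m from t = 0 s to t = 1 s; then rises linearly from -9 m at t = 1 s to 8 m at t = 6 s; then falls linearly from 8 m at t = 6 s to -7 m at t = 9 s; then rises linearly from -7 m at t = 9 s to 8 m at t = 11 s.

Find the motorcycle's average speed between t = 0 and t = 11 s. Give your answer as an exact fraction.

Average speed = (total path length)/(elapsed time); on a piecewise-linear x-t graph the path length is Σ|Δx|.
0–1 s: |Δx| = |-9 − -9| = 0 m
1–6 s: |Δx| = |8 − -9| = 17 m
6–9 s: |Δx| = |-7 − 8| = 15 m
9–11 s: |Δx| = |8 − -7| = 15 m
Total path = 47 m; average speed = 47/11 = 47/11 m/s.

47/11 m/s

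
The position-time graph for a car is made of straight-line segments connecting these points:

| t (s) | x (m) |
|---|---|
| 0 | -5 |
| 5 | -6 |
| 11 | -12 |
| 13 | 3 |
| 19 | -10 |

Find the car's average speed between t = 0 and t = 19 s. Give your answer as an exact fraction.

Average speed = (total path length)/(elapsed time); on a piecewise-linear x-t graph the path length is Σ|Δx|.
0–5 s: |Δx| = |-6 − -5| = 1 m
5–11 s: |Δx| = |-12 − -6| = 6 m
11–13 s: |Δx| = |3 − -12| = 15 m
13–19 s: |Δx| = |-10 − 3| = 13 m
Total path = 35 m; average speed = 35/19 = 35/19 m/s.

35/19 m/s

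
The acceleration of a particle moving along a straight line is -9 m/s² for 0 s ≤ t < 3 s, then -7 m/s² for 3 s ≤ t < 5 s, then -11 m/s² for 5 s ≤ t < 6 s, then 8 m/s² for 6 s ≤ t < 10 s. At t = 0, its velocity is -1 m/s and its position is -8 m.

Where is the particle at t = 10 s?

On each constant-a segment, Δv = aΔt and Δx = v₀Δt + ½aΔt²; chain segment to segment.
0–3 s: v starts -1 m/s; Δx = -1·3 + ½·-9·3² = -43.5 m; v ends -28 m/s.
3–5 s: v starts -28 m/s; Δx = -28·2 + ½·-7·2² = -70 m; v ends -42 m/s.
5–6 s: v starts -42 m/s; Δx = -42·1 + ½·-11·1² = -47.5 m; v ends -53 m/s.
6–10 s: v starts -53 m/s; Δx = -53·4 + ½·8·4² = -148 m; v ends -21 m/s.
x(10) = -8 + Σ Δx = -317 m.

-317 m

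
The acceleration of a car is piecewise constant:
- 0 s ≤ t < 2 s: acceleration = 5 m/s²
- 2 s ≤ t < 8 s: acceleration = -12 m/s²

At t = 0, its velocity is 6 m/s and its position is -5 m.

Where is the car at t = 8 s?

-103 m

On each constant-a segment, Δv = aΔt and Δx = v₀Δt + ½aΔt²; chain segment to segment.
0–2 s: v starts 6 m/s; Δx = 6·2 + ½·5·2² = 22 m; v ends 16 m/s.
2–8 s: v starts 16 m/s; Δx = 16·6 + ½·-12·6² = -120 m; v ends -56 m/s.
x(8) = -5 + Σ Δx = -103 m.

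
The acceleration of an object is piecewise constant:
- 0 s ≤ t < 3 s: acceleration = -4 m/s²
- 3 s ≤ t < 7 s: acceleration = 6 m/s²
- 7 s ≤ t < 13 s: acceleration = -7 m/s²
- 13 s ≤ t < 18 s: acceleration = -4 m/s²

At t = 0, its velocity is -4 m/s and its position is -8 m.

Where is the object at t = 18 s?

-352 m

On each constant-a segment, Δv = aΔt and Δx = v₀Δt + ½aΔt²; chain segment to segment.
0–3 s: v starts -4 m/s; Δx = -4·3 + ½·-4·3² = -30 m; v ends -16 m/s.
3–7 s: v starts -16 m/s; Δx = -16·4 + ½·6·4² = -16 m; v ends 8 m/s.
7–13 s: v starts 8 m/s; Δx = 8·6 + ½·-7·6² = -78 m; v ends -34 m/s.
13–18 s: v starts -34 m/s; Δx = -34·5 + ½·-4·5² = -220 m; v ends -54 m/s.
x(18) = -8 + Σ Δx = -352 m.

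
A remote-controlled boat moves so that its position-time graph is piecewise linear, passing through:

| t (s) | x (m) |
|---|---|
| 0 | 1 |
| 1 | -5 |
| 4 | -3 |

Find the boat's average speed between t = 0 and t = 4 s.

2 m/s

Average speed = (total path length)/(elapsed time); on a piecewise-linear x-t graph the path length is Σ|Δx|.
0–1 s: |Δx| = |-5 − 1| = 6 m
1–4 s: |Δx| = |-3 − -5| = 2 m
Total path = 8 m; average speed = 8/4 = 2 m/s.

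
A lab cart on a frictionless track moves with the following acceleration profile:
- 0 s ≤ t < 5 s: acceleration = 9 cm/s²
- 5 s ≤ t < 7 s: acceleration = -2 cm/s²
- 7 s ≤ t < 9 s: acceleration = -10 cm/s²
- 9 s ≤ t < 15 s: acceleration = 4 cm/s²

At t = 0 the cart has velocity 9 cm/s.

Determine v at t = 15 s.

Δv equals the area under the a-t graph; then v = v₀ + Δv.
0–5 s: 9 × 5 = 45 cm/s
5–7 s: -2 × 2 = -4 cm/s
7–9 s: -10 × 2 = -20 cm/s
9–15 s: 4 × 6 = 24 cm/s
Δv = 45 cm/s, so v(15) = 9 + (45) = 54 cm/s.

54 cm/s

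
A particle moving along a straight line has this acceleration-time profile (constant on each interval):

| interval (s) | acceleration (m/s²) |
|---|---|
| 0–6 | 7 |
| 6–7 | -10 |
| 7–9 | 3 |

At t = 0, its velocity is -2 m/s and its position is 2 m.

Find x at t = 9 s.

217 m

On each constant-a segment, Δv = aΔt and Δx = v₀Δt + ½aΔt²; chain segment to segment.
0–6 s: v starts -2 m/s; Δx = -2·6 + ½·7·6² = 114 m; v ends 40 m/s.
6–7 s: v starts 40 m/s; Δx = 40·1 + ½·-10·1² = 35 m; v ends 30 m/s.
7–9 s: v starts 30 m/s; Δx = 30·2 + ½·3·2² = 66 m; v ends 36 m/s.
x(9) = 2 + Σ Δx = 217 m.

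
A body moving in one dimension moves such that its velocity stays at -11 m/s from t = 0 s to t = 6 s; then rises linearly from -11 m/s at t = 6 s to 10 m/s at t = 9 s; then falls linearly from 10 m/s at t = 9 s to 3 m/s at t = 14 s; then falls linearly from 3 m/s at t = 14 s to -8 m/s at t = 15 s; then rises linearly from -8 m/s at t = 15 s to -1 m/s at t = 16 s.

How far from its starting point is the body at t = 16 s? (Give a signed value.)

-42 m

Displacement is the signed area under the v-t curve.
0–6 s: -11 × 6 = -66 m
6–9 s: ½(-11 + 10)(3) = -1.5 m
9–14 s: ½(10 + 3)(5) = 32.5 m
14–15 s: ½(3 + -8)(1) = -2.5 m
15–16 s: ½(-8 + -1)(1) = -4.5 m
Net displacement = -42 m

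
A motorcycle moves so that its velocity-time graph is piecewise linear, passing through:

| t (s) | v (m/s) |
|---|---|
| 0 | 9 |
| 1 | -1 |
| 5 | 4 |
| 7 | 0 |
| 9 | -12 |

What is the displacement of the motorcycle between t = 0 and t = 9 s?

2 m

Displacement is the signed area under the v-t curve.
0–1 s: ½(9 + -1)(1) = 4 m
1–5 s: ½(-1 + 4)(4) = 6 m
5–7 s: ½(4 + 0)(2) = 4 m
7–9 s: ½(0 + -12)(2) = -12 m
Net displacement = 2 m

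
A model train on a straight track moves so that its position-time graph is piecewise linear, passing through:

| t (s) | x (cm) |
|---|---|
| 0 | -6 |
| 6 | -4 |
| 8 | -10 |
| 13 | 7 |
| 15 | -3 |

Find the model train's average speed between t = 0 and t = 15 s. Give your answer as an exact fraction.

7/3 cm/s

Average speed = (total path length)/(elapsed time); on a piecewise-linear x-t graph the path length is Σ|Δx|.
0–6 s: |Δx| = |-4 − -6| = 2 cm
6–8 s: |Δx| = |-10 − -4| = 6 cm
8–13 s: |Δx| = |7 − -10| = 17 cm
13–15 s: |Δx| = |-3 − 7| = 10 cm
Total path = 35 cm; average speed = 35/15 = 7/3 cm/s.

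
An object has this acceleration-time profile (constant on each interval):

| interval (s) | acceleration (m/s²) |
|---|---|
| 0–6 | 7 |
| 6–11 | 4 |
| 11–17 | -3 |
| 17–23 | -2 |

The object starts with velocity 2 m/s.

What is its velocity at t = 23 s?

Δv equals the area under the a-t graph; then v = v₀ + Δv.
0–6 s: 7 × 6 = 42 m/s
6–11 s: 4 × 5 = 20 m/s
11–17 s: -3 × 6 = -18 m/s
17–23 s: -2 × 6 = -12 m/s
Δv = 32 m/s, so v(23) = 2 + (32) = 34 m/s.

34 m/s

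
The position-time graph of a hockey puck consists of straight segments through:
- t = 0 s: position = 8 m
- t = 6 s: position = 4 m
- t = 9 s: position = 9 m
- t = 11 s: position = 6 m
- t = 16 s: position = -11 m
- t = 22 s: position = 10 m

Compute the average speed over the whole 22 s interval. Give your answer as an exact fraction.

Average speed = (total path length)/(elapsed time); on a piecewise-linear x-t graph the path length is Σ|Δx|.
0–6 s: |Δx| = |4 − 8| = 4 m
6–9 s: |Δx| = |9 − 4| = 5 m
9–11 s: |Δx| = |6 − 9| = 3 m
11–16 s: |Δx| = |-11 − 6| = 17 m
16–22 s: |Δx| = |10 − -11| = 21 m
Total path = 50 m; average speed = 50/22 = 25/11 m/s.

25/11 m/s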